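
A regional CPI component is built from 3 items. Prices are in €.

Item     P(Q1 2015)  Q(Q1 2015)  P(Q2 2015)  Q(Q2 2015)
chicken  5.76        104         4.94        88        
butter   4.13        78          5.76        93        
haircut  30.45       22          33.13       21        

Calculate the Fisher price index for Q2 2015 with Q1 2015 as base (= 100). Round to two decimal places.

Laspeyres component (base-period weights):
ΣP(Q2 2015)Q(Q1 2015) = 4.94×104 + 5.76×78 + 33.13×22 = 513.76 + 449.28 + 728.86 = 1691.9
ΣP(Q1 2015)Q(Q1 2015) = 5.76×104 + 4.13×78 + 30.45×22 = 599.04 + 322.14 + 669.9 = 1591.08
L = 1691.9 / 1591.08 × 100 = 106.3366
Paasche component (current-period weights):
ΣP(Q2 2015)Q(Q2 2015) = 4.94×88 + 5.76×93 + 33.13×21 = 434.72 + 535.68 + 695.73 = 1666.13
ΣP(Q1 2015)Q(Q2 2015) = 5.76×88 + 4.13×93 + 30.45×21 = 506.88 + 384.09 + 639.45 = 1530.42
P = 1666.13 / 1530.42 × 100 = 108.8675
Fisher = √(L × P) = √(106.3366 × 108.8675) = 107.5946

107.59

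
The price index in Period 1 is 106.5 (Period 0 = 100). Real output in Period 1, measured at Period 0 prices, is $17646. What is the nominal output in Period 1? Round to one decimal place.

Nominal = Real × (Index/100) = 17646 × (106.5/100)
        = 17646 × 1.065 = 18792.9900

18793.0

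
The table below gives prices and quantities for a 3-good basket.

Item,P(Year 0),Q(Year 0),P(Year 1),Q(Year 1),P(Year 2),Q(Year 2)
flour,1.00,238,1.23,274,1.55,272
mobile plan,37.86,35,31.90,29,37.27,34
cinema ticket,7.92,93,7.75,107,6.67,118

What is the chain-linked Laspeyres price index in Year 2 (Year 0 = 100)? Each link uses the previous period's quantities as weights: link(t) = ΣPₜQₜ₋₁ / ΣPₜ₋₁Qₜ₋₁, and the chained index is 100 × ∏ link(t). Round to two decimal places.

98.28

Link Year 0→Year 1:
ΣP(Year 1)Q(Year 0) = 1.23×238 + 31.90×35 + 7.75×93 = 292.74 + 1116.5 + 720.75 = 2129.99
ΣP(Year 0)Q(Year 0) = 1.00×238 + 37.86×35 + 7.92×93 = 238 + 1325.1 + 736.56 = 2299.66
link = 2129.99/2299.66 = 0.926220
Link Year 1→Year 2:
ΣP(Year 2)Q(Year 1) = 1.55×274 + 37.27×29 + 6.67×107 = 424.7 + 1080.83 + 713.69 = 2219.22
ΣP(Year 1)Q(Year 1) = 1.23×274 + 31.90×29 + 7.75×107 = 337.02 + 925.1 + 829.25 = 2091.37
link = 2219.22/2091.37 = 1.061132
Chained index = 100 × 0.926220 × 1.061132 = 98.2841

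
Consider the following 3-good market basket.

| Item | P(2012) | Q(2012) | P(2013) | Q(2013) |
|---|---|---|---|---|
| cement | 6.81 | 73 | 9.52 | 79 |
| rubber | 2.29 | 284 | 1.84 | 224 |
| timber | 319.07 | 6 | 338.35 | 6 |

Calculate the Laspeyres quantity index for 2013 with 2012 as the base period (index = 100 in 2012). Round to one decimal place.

96.8

Laspeyres quantity index uses base-period prices as weights.
ΣP(2012)·Q(2013) = 6.81×79 + 2.29×224 + 319.07×6 = 537.99 + 512.96 + 1914.42 = 2965.37
ΣP(2012)·Q(2012) = 6.81×73 + 2.29×284 + 319.07×6 = 497.13 + 650.36 + 1914.42 = 3061.91
Index = 2965.37 / 3061.91 × 100 = 96.8471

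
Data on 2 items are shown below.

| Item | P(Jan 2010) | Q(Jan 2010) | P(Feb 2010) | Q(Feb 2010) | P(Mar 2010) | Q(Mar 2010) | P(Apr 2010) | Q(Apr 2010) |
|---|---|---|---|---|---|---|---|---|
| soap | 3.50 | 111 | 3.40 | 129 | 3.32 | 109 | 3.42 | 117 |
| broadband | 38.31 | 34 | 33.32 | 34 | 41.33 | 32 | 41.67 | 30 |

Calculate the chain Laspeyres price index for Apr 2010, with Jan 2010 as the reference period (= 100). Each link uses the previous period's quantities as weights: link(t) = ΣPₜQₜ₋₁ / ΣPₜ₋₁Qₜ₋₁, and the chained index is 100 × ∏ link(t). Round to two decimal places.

Link Jan 2010→Feb 2010:
ΣP(Feb 2010)Q(Jan 2010) = 3.40×111 + 33.32×34 = 377.4 + 1132.88 = 1510.28
ΣP(Jan 2010)Q(Jan 2010) = 3.50×111 + 38.31×34 = 388.5 + 1302.54 = 1691.04
link = 1510.28/1691.04 = 0.893107
Link Feb 2010→Mar 2010:
ΣP(Mar 2010)Q(Feb 2010) = 3.32×129 + 41.33×34 = 428.28 + 1405.22 = 1833.5
ΣP(Feb 2010)Q(Feb 2010) = 3.40×129 + 33.32×34 = 438.6 + 1132.88 = 1571.48
link = 1833.5/1571.48 = 1.166735
Link Mar 2010→Apr 2010:
ΣP(Apr 2010)Q(Mar 2010) = 3.42×109 + 41.67×32 = 372.78 + 1333.44 = 1706.22
ΣP(Mar 2010)Q(Mar 2010) = 3.32×109 + 41.33×32 = 361.88 + 1322.56 = 1684.44
link = 1706.22/1684.44 = 1.012930
Chained index = 100 × 0.893107 × 1.166735 × 1.012930 = 105.5492

105.55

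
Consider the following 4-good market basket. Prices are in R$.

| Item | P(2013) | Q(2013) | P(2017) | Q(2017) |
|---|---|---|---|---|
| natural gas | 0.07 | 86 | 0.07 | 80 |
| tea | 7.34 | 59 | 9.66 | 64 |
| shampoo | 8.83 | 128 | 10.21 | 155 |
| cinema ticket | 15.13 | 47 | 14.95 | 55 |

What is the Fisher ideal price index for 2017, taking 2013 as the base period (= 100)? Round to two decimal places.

113.27

Laspeyres component (base-period weights):
ΣP(2017)Q(2013) = 0.07×86 + 9.66×59 + 10.21×128 + 14.95×47 = 6.02 + 569.94 + 1306.88 + 702.65 = 2585.49
ΣP(2013)Q(2013) = 0.07×86 + 7.34×59 + 8.83×128 + 15.13×47 = 6.02 + 433.06 + 1130.24 + 711.11 = 2280.43
L = 2585.49 / 2280.43 × 100 = 113.3773
Paasche component (current-period weights):
ΣP(2017)Q(2017) = 0.07×80 + 9.66×64 + 10.21×155 + 14.95×55 = 5.6 + 618.24 + 1582.55 + 822.25 = 3028.64
ΣP(2013)Q(2017) = 0.07×80 + 7.34×64 + 8.83×155 + 15.13×55 = 5.6 + 469.76 + 1368.65 + 832.15 = 2676.16
P = 3028.64 / 2676.16 × 100 = 113.1711
Fisher = √(L × P) = √(113.3773 × 113.1711) = 113.2742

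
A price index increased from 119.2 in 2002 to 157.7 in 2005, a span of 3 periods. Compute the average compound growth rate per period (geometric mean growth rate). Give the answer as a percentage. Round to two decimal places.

Growth factor = (157.7/119.2)^(1/3) = (1.322987)^(1/3) = 1.097788
Growth rate = 1.097788 − 1 = 0.097788 = 9.7788%

9.78%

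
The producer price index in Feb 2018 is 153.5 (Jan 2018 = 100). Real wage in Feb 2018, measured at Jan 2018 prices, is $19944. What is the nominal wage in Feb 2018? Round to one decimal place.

Nominal = Real × (Index/100) = 19944 × (153.5/100)
        = 19944 × 1.535 = 30614.0400

30614.0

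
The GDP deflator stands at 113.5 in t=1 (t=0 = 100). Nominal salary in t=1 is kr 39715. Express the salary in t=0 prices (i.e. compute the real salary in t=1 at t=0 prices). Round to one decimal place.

Real = Nominal ÷ (Index/100) = 39715 ÷ (113.5/100)
     = 39715 ÷ 1.135 = 34991.1894

34991.2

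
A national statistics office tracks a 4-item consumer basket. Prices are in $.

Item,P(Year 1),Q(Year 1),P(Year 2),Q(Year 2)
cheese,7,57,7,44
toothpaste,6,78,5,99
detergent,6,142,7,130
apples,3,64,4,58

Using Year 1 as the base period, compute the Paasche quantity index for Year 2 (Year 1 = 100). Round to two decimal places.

Paasche quantity index uses current-period prices as weights.
ΣP(Year 2)·Q(Year 2) = 7×44 + 5×99 + 7×130 + 4×58 = 308 + 495 + 910 + 232 = 1945
ΣP(Year 2)·Q(Year 1) = 7×57 + 5×78 + 7×142 + 4×64 = 399 + 390 + 994 + 256 = 2039
Index = 1945 / 2039 × 100 = 95.3899

95.39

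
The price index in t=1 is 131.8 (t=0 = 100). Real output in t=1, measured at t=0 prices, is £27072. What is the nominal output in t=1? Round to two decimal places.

Nominal = Real × (Index/100) = 27072 × (131.8/100)
        = 27072 × 1.318 = 35680.8960

35680.90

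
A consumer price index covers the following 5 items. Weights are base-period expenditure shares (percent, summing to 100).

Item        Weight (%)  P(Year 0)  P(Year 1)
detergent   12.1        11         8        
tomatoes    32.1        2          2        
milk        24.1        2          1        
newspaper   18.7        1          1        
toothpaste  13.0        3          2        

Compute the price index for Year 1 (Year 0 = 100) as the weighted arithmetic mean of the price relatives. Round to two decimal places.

80.32

detergent: 12.1 × (8/11) = 12.1 × 0.727273 = 8.8000
tomatoes: 32.1 × (2/2) = 32.1 × 1.000000 = 32.1000
milk: 24.1 × (1/2) = 24.1 × 0.500000 = 12.0500
newspaper: 18.7 × (1/1) = 18.7 × 1.000000 = 18.7000
toothpaste: 13.0 × (2/3) = 13.0 × 0.666667 = 8.6667
Index = Σ wᵢ·(p₁ᵢ/p₀ᵢ) = 8.8000 + 32.1000 + 12.0500 + 18.7000 + 8.6667 = 80.3167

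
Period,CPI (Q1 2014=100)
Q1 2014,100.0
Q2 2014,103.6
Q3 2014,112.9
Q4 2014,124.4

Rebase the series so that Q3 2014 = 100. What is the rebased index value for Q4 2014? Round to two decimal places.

Rebased(Q4 2014) = 124.4 / 112.9 × 100 = 110.1860

110.19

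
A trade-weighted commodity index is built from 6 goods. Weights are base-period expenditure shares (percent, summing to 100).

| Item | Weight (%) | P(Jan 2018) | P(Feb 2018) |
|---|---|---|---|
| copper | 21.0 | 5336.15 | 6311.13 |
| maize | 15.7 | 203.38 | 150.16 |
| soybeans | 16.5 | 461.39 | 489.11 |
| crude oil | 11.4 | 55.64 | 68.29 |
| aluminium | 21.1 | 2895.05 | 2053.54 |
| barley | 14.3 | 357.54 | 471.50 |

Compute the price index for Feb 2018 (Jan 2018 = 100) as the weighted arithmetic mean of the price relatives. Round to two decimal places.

copper: 21.0 × (6311.13/5336.15) = 21.0 × 1.182712 = 24.8370
maize: 15.7 × (150.16/203.38) = 15.7 × 0.738322 = 11.5917
soybeans: 16.5 × (489.11/461.39) = 16.5 × 1.060079 = 17.4913
crude oil: 11.4 × (68.29/55.64) = 11.4 × 1.227354 = 13.9918
aluminium: 21.1 × (2053.54/2895.05) = 21.1 × 0.709328 = 14.9668
barley: 14.3 × (471.50/357.54) = 14.3 × 1.318734 = 18.8579
Index = Σ wᵢ·(p₁ᵢ/p₀ᵢ) = 24.8370 + 11.5917 + 17.4913 + 13.9918 + 14.9668 + 18.8579 = 101.7365

101.74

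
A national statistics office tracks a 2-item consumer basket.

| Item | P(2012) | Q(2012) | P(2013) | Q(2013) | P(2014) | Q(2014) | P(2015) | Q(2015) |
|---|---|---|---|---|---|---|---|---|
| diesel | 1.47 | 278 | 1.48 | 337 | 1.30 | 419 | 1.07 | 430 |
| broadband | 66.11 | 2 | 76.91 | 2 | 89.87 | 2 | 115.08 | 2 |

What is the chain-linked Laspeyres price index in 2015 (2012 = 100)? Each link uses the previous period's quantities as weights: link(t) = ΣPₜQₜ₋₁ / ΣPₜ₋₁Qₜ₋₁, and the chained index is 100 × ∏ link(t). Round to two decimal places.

Link 2012→2013:
ΣP(2013)Q(2012) = 1.48×278 + 76.91×2 = 411.44 + 153.82 = 565.26
ΣP(2012)Q(2012) = 1.47×278 + 66.11×2 = 408.66 + 132.22 = 540.88
link = 565.26/540.88 = 1.045075
Link 2013→2014:
ΣP(2014)Q(2013) = 1.30×337 + 89.87×2 = 438.1 + 179.74 = 617.84
ΣP(2013)Q(2013) = 1.48×337 + 76.91×2 = 498.76 + 153.82 = 652.58
link = 617.84/652.58 = 0.946765
Link 2014→2015:
ΣP(2015)Q(2014) = 1.07×419 + 115.08×2 = 448.33 + 230.16 = 678.49
ΣP(2014)Q(2014) = 1.30×419 + 89.87×2 = 544.7 + 179.74 = 724.44
link = 678.49/724.44 = 0.936572
Chained index = 100 × 1.045075 × 0.946765 × 0.936572 = 92.6682

92.67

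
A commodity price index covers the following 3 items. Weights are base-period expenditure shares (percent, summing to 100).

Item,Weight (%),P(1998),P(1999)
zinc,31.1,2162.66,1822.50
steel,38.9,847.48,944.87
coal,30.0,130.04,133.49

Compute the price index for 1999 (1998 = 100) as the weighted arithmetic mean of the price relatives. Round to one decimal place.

100.4

zinc: 31.1 × (1822.50/2162.66) = 31.1 × 0.842712 = 26.2083
steel: 38.9 × (944.87/847.48) = 38.9 × 1.114917 = 43.3703
coal: 30.0 × (133.49/130.04) = 30.0 × 1.026530 = 30.7959
Index = Σ wᵢ·(p₁ᵢ/p₀ᵢ) = 26.2083 + 43.3703 + 30.7959 = 100.3745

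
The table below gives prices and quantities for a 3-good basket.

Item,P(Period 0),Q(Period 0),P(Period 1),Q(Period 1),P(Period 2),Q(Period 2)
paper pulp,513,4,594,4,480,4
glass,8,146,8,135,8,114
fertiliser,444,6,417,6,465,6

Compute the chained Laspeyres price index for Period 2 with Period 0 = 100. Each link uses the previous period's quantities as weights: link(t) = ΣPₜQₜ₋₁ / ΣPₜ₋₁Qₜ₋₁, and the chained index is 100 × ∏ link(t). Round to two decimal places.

99.86

Link Period 0→Period 1:
ΣP(Period 1)Q(Period 0) = 594×4 + 8×146 + 417×6 = 2376 + 1168 + 2502 = 6046
ΣP(Period 0)Q(Period 0) = 513×4 + 8×146 + 444×6 = 2052 + 1168 + 2664 = 5884
link = 6046/5884 = 1.027532
Link Period 1→Period 2:
ΣP(Period 2)Q(Period 1) = 480×4 + 8×135 + 465×6 = 1920 + 1080 + 2790 = 5790
ΣP(Period 1)Q(Period 1) = 594×4 + 8×135 + 417×6 = 2376 + 1080 + 2502 = 5958
link = 5790/5958 = 0.971803
Chained index = 100 × 1.027532 × 0.971803 = 99.8559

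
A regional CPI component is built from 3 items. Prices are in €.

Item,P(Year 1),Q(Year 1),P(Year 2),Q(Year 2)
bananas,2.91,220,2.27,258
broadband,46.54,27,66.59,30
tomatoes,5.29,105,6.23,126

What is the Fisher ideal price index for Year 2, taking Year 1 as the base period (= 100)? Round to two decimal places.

120.04

Laspeyres component (base-period weights):
ΣP(Year 2)Q(Year 1) = 2.27×220 + 66.59×27 + 6.23×105 = 499.4 + 1797.93 + 654.15 = 2951.48
ΣP(Year 1)Q(Year 1) = 2.91×220 + 46.54×27 + 5.29×105 = 640.2 + 1256.58 + 555.45 = 2452.23
L = 2951.48 / 2452.23 × 100 = 120.3590
Paasche component (current-period weights):
ΣP(Year 2)Q(Year 2) = 2.27×258 + 66.59×30 + 6.23×126 = 585.66 + 1997.7 + 784.98 = 3368.34
ΣP(Year 1)Q(Year 2) = 2.91×258 + 46.54×30 + 5.29×126 = 750.78 + 1396.2 + 666.54 = 2813.52
P = 3368.34 / 2813.52 × 100 = 119.7198
Fisher = √(L × P) = √(120.3590 × 119.7198) = 120.0390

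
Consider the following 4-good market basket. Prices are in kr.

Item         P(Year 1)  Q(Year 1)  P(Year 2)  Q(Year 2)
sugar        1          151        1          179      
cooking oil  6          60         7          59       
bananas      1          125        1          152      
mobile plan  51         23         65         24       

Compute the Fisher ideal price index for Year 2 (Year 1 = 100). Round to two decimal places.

120.90

Laspeyres component (base-period weights):
ΣP(Year 2)Q(Year 1) = 1×151 + 7×60 + 1×125 + 65×23 = 151 + 420 + 125 + 1495 = 2191
ΣP(Year 1)Q(Year 1) = 1×151 + 6×60 + 1×125 + 51×23 = 151 + 360 + 125 + 1173 = 1809
L = 2191 / 1809 × 100 = 121.1166
Paasche component (current-period weights):
ΣP(Year 2)Q(Year 2) = 1×179 + 7×59 + 1×152 + 65×24 = 179 + 413 + 152 + 1560 = 2304
ΣP(Year 1)Q(Year 2) = 1×179 + 6×59 + 1×152 + 51×24 = 179 + 354 + 152 + 1224 = 1909
P = 2304 / 1909 × 100 = 120.6915
Fisher = √(L × P) = √(121.1166 × 120.6915) = 120.9039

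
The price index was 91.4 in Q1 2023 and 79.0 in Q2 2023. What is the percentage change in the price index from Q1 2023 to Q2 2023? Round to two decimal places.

Change = (79.0 − 91.4) / 91.4 × 100
       = -12.4 / 91.4 × 100 = -13.5667%

-13.57%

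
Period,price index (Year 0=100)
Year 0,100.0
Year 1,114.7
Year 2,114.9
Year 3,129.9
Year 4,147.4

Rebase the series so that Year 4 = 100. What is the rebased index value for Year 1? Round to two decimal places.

Rebased(Year 1) = 114.7 / 147.4 × 100 = 77.8155

77.82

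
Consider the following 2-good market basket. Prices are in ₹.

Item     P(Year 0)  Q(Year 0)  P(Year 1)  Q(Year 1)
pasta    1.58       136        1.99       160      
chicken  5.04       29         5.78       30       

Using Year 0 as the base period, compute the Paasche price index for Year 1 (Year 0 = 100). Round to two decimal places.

Paasche price index uses current-period quantities as weights.
ΣP(Year 1)·Q(Year 1) = 1.99×160 + 5.78×30 = 318.4 + 173.4 = 491.8
ΣP(Year 0)·Q(Year 1) = 1.58×160 + 5.04×30 = 252.8 + 151.2 = 404
Index = 491.8 / 404 × 100 = 121.7327

121.73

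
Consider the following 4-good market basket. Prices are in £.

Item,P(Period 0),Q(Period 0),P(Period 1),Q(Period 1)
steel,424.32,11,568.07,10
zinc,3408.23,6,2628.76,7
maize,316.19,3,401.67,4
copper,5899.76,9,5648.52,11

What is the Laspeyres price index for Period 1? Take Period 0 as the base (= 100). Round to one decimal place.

Laspeyres price index uses base-period quantities as weights.
ΣP(Period 1)·Q(Period 0) = 568.07×11 + 2628.76×6 + 401.67×3 + 5648.52×9 = 6248.77 + 15772.56 + 1205.01 + 50836.68 = 74063.02
ΣP(Period 0)·Q(Period 0) = 424.32×11 + 3408.23×6 + 316.19×3 + 5899.76×9 = 4667.52 + 20449.38 + 948.57 + 53097.84 = 79163.31
Index = 74063.02 / 79163.31 × 100 = 93.5573

93.6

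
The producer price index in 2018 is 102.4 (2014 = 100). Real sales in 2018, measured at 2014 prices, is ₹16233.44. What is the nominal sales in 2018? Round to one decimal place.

Nominal = Real × (Index/100) = 16233.44 × (102.4/100)
        = 16233.44 × 1.024 = 16623.0426

16623.0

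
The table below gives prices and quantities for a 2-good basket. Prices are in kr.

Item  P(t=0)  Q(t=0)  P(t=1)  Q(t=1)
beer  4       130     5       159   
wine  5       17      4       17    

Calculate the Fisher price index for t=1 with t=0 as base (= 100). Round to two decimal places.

119.19

Laspeyres component (base-period weights):
ΣP(t=1)Q(t=0) = 5×130 + 4×17 = 650 + 68 = 718
ΣP(t=0)Q(t=0) = 4×130 + 5×17 = 520 + 85 = 605
L = 718 / 605 × 100 = 118.6777
Paasche component (current-period weights):
ΣP(t=1)Q(t=1) = 5×159 + 4×17 = 795 + 68 = 863
ΣP(t=0)Q(t=1) = 4×159 + 5×17 = 636 + 85 = 721
P = 863 / 721 × 100 = 119.6949
Fisher = √(L × P) = √(118.6777 × 119.6949) = 119.1852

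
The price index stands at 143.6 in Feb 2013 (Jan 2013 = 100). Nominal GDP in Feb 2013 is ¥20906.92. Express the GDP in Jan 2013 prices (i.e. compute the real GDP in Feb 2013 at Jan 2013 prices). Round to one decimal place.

Real = Nominal ÷ (Index/100) = 20906.92 ÷ (143.6/100)
     = 20906.92 ÷ 1.436 = 14559.1365

14559.1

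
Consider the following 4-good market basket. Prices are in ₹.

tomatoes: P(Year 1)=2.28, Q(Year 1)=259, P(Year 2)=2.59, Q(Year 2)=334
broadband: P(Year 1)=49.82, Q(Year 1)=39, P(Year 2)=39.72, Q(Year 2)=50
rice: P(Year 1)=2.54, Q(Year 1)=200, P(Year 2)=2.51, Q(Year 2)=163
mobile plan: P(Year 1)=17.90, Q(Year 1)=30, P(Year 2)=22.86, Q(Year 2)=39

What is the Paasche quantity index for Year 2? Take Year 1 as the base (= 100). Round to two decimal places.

121.83

Paasche quantity index uses current-period prices as weights.
ΣP(Year 2)·Q(Year 2) = 2.59×334 + 39.72×50 + 2.51×163 + 22.86×39 = 865.06 + 1986 + 409.13 + 891.54 = 4151.73
ΣP(Year 2)·Q(Year 1) = 2.59×259 + 39.72×39 + 2.51×200 + 22.86×30 = 670.81 + 1549.08 + 502 + 685.8 = 3407.69
Index = 4151.73 / 3407.69 × 100 = 121.8341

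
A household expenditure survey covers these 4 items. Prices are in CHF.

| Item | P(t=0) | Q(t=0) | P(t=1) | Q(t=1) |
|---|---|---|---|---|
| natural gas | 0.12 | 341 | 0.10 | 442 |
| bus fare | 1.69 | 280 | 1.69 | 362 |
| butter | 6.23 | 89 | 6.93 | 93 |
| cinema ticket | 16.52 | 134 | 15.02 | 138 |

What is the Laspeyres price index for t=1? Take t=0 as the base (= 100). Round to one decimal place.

95.6

Laspeyres price index uses base-period quantities as weights.
ΣP(t=1)·Q(t=0) = 0.10×341 + 1.69×280 + 6.93×89 + 15.02×134 = 34.1 + 473.2 + 616.77 + 2012.68 = 3136.75
ΣP(t=0)·Q(t=0) = 0.12×341 + 1.69×280 + 6.23×89 + 16.52×134 = 40.92 + 473.2 + 554.47 + 2213.68 = 3282.27
Index = 3136.75 / 3282.27 × 100 = 95.5665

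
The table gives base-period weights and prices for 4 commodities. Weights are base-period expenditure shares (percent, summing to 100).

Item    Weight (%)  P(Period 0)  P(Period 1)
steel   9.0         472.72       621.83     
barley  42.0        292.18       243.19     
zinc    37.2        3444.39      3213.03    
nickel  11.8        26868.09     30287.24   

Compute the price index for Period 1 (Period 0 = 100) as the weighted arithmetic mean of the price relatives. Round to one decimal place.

steel: 9.0 × (621.83/472.72) = 9.0 × 1.315430 = 11.8389
barley: 42.0 × (243.19/292.18) = 42.0 × 0.832329 = 34.9578
zinc: 37.2 × (3213.03/3444.39) = 37.2 × 0.932830 = 34.7013
nickel: 11.8 × (30287.24/26868.09) = 11.8 × 1.127257 = 13.3016
Index = Σ wᵢ·(p₁ᵢ/p₀ᵢ) = 11.8389 + 34.9578 + 34.7013 + 13.3016 = 94.7996

94.8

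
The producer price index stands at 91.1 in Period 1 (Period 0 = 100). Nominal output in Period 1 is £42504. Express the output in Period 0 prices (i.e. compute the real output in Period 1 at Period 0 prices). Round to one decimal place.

Real = Nominal ÷ (Index/100) = 42504 ÷ (91.1/100)
     = 42504 ÷ 0.911 = 46656.4215

46656.4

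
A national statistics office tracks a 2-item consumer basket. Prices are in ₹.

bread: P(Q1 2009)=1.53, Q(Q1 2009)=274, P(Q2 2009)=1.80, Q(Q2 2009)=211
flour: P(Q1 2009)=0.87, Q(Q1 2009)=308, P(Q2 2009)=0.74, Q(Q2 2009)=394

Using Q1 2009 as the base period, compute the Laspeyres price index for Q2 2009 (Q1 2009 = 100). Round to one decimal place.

104.9

Laspeyres price index uses base-period quantities as weights.
ΣP(Q2 2009)·Q(Q1 2009) = 1.80×274 + 0.74×308 = 493.2 + 227.92 = 721.12
ΣP(Q1 2009)·Q(Q1 2009) = 1.53×274 + 0.87×308 = 419.22 + 267.96 = 687.18
Index = 721.12 / 687.18 × 100 = 104.9390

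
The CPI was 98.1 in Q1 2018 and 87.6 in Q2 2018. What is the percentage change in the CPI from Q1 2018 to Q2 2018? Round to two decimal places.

Change = (87.6 − 98.1) / 98.1 × 100
       = -10.5 / 98.1 × 100 = -10.7034%

-10.70%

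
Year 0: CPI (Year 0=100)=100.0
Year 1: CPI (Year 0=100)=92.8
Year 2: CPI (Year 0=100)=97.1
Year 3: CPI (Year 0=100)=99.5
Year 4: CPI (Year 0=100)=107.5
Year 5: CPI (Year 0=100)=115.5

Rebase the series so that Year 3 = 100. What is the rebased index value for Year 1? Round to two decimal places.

Rebased(Year 1) = 92.8 / 99.5 × 100 = 93.2663

93.27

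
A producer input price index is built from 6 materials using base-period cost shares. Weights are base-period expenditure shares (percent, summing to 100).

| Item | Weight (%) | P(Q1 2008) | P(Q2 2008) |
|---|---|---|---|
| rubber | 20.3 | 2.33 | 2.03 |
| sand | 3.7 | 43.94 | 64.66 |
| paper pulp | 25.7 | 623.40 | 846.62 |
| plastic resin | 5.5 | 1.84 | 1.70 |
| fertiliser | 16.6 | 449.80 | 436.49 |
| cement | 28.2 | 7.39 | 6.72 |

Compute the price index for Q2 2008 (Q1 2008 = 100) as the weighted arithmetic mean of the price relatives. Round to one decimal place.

rubber: 20.3 × (2.03/2.33) = 20.3 × 0.871245 = 17.6863
sand: 3.7 × (64.66/43.94) = 3.7 × 1.471552 = 5.4447
paper pulp: 25.7 × (846.62/623.40) = 25.7 × 1.358069 = 34.9024
plastic resin: 5.5 × (1.70/1.84) = 5.5 × 0.923913 = 5.0815
fertiliser: 16.6 × (436.49/449.80) = 16.6 × 0.970409 = 16.1088
cement: 28.2 × (6.72/7.39) = 28.2 × 0.909337 = 25.6433
Index = Σ wᵢ·(p₁ᵢ/p₀ᵢ) = 17.6863 + 5.4447 + 34.9024 + 5.0815 + 16.1088 + 25.6433 = 104.8670

104.9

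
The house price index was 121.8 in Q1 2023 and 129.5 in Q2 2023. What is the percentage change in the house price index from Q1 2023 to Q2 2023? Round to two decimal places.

6.32%

Change = (129.5 − 121.8) / 121.8 × 100
       = 7.7 / 121.8 × 100 = 6.3218%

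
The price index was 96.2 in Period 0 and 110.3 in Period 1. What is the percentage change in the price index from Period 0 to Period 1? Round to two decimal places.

Change = (110.3 − 96.2) / 96.2 × 100
       = 14.1 / 96.2 × 100 = 14.6570%

14.66%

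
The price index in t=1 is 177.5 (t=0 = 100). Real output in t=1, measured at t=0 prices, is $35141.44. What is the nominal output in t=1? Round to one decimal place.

62376.1

Nominal = Real × (Index/100) = 35141.44 × (177.5/100)
        = 35141.44 × 1.775 = 62376.0560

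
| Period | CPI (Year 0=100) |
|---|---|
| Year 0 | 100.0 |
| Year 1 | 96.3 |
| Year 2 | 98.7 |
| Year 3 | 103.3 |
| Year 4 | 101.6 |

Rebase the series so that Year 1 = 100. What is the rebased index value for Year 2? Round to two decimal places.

Rebased(Year 2) = 98.7 / 96.3 × 100 = 102.4922

102.49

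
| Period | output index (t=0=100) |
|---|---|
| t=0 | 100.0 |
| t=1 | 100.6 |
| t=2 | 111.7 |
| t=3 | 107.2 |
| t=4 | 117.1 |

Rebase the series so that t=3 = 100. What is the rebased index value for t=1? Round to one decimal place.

Rebased(t=1) = 100.6 / 107.2 × 100 = 93.8433

93.8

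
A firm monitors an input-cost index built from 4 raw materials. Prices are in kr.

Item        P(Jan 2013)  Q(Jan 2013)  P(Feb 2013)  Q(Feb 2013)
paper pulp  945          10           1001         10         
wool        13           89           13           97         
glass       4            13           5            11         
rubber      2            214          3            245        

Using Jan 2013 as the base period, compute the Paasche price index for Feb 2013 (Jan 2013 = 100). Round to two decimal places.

Paasche price index uses current-period quantities as weights.
ΣP(Feb 2013)·Q(Feb 2013) = 1001×10 + 13×97 + 5×11 + 3×245 = 10010 + 1261 + 55 + 735 = 12061
ΣP(Jan 2013)·Q(Feb 2013) = 945×10 + 13×97 + 4×11 + 2×245 = 9450 + 1261 + 44 + 490 = 11245
Index = 12061 / 11245 × 100 = 107.2566

107.26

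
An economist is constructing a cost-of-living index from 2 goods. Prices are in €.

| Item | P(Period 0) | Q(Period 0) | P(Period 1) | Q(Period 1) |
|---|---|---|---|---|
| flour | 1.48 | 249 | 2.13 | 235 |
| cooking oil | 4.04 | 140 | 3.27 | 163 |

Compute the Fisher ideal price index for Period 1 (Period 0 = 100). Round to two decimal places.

Laspeyres component (base-period weights):
ΣP(Period 1)Q(Period 0) = 2.13×249 + 3.27×140 = 530.37 + 457.8 = 988.17
ΣP(Period 0)Q(Period 0) = 1.48×249 + 4.04×140 = 368.52 + 565.6 = 934.12
L = 988.17 / 934.12 × 100 = 105.7862
Paasche component (current-period weights):
ΣP(Period 1)Q(Period 1) = 2.13×235 + 3.27×163 = 500.55 + 533.01 = 1033.56
ΣP(Period 0)Q(Period 1) = 1.48×235 + 4.04×163 = 347.8 + 658.52 = 1006.32
P = 1033.56 / 1006.32 × 100 = 102.7069
Fisher = √(L × P) = √(105.7862 × 102.7069) = 104.2352

104.24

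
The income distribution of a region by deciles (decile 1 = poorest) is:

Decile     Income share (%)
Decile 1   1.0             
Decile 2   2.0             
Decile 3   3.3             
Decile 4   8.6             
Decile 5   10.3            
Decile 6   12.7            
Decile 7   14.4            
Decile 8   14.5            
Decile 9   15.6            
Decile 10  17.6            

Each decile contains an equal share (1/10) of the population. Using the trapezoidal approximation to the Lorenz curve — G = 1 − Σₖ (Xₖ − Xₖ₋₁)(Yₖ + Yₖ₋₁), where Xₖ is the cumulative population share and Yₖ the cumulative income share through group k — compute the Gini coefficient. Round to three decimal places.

Cumulative income shares Yₖ: 0.0100, 0.0300, 0.0630, 0.1490, 0.2520, 0.3790, 0.5230, 0.6680, 0.8240, 1.0000
Σ (Xₖ−Xₖ₋₁)(Yₖ+Yₖ₋₁) = (1/10)(0.0100+0.0000) + (1/10)(0.0300+0.0100) + (1/10)(0.0630+0.0300) + (1/10)(0.1490+0.0630) + (1/10)(0.2520+0.1490) + (1/10)(0.3790+0.2520) + (1/10)(0.5230+0.3790) + (1/10)(0.6680+0.5230) + (1/10)(0.8240+0.6680) + (1/10)(1.0000+0.8240)
  = 0.0010 + 0.0040 + 0.0093 + 0.0212 + 0.0401 + 0.0631 + 0.0902 + 0.1191 + 0.1492 + 0.1824 = 0.6796
G = 1 − 0.6796 = 0.3204

0.320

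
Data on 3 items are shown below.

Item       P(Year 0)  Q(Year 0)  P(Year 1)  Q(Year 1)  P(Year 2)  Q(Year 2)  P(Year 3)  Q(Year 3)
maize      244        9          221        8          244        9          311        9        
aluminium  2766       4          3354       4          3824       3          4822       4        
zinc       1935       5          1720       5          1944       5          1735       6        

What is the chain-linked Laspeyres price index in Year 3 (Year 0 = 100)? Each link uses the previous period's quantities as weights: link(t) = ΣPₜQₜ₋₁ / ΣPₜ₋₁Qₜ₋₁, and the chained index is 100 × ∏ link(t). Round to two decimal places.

Link Year 0→Year 1:
ΣP(Year 1)Q(Year 0) = 221×9 + 3354×4 + 1720×5 = 1989 + 13416 + 8600 = 24005
ΣP(Year 0)Q(Year 0) = 244×9 + 2766×4 + 1935×5 = 2196 + 11064 + 9675 = 22935
link = 24005/22935 = 1.046654
Link Year 1→Year 2:
ΣP(Year 2)Q(Year 1) = 244×8 + 3824×4 + 1944×5 = 1952 + 15296 + 9720 = 26968
ΣP(Year 1)Q(Year 1) = 221×8 + 3354×4 + 1720×5 = 1768 + 13416 + 8600 = 23784
link = 26968/23784 = 1.133872
Link Year 2→Year 3:
ΣP(Year 3)Q(Year 2) = 311×9 + 4822×3 + 1735×5 = 2799 + 14466 + 8675 = 25940
ΣP(Year 2)Q(Year 2) = 244×9 + 3824×3 + 1944×5 = 2196 + 11472 + 9720 = 23388
link = 25940/23388 = 1.109116
Chained index = 100 × 1.046654 × 1.133872 × 1.109116 = 131.6266

131.63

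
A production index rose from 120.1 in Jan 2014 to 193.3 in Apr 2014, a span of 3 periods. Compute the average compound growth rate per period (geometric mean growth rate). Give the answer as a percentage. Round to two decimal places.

17.19%

Growth factor = (193.3/120.1)^(1/3) = (1.609492)^(1/3) = 1.171915
Growth rate = 1.171915 − 1 = 0.171915 = 17.1915%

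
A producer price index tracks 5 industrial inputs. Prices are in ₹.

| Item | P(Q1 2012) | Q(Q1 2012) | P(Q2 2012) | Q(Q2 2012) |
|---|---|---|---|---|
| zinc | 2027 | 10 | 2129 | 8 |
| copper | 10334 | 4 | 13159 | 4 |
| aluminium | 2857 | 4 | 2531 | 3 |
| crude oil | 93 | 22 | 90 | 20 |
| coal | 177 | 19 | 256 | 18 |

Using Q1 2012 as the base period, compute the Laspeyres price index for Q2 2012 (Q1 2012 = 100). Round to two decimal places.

115.87

Laspeyres price index uses base-period quantities as weights.
ΣP(Q2 2012)·Q(Q1 2012) = 2129×10 + 13159×4 + 2531×4 + 90×22 + 256×19 = 21290 + 52636 + 10124 + 1980 + 4864 = 90894
ΣP(Q1 2012)·Q(Q1 2012) = 2027×10 + 10334×4 + 2857×4 + 93×22 + 177×19 = 20270 + 41336 + 11428 + 2046 + 3363 = 78443
Index = 90894 / 78443 × 100 = 115.8727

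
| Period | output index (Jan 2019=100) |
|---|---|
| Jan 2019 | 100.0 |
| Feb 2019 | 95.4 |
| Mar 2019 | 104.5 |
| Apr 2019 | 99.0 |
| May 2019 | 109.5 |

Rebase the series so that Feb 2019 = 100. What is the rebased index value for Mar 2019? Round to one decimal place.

Rebased(Mar 2019) = 104.5 / 95.4 × 100 = 109.5388

109.5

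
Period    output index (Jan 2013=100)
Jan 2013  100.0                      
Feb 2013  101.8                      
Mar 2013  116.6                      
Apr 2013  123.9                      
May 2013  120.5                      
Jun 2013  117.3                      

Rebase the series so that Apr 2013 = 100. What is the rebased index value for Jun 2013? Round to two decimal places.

94.67

Rebased(Jun 2013) = 117.3 / 123.9 × 100 = 94.6731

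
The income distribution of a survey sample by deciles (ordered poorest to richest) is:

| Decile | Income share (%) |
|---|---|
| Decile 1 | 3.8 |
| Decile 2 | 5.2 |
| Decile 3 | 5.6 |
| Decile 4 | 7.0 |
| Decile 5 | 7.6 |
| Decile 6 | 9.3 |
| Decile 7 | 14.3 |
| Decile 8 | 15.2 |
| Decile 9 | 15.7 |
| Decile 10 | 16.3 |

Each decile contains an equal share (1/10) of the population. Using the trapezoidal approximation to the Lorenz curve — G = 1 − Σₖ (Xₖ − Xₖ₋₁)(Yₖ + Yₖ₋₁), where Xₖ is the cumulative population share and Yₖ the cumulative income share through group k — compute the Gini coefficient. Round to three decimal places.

0.258

Cumulative income shares Yₖ: 0.0380, 0.0900, 0.1460, 0.2160, 0.2920, 0.3850, 0.5280, 0.6800, 0.8370, 1.0000
Σ (Xₖ−Xₖ₋₁)(Yₖ+Yₖ₋₁) = (1/10)(0.0380+0.0000) + (1/10)(0.0900+0.0380) + (1/10)(0.1460+0.0900) + (1/10)(0.2160+0.1460) + (1/10)(0.2920+0.2160) + (1/10)(0.3850+0.2920) + (1/10)(0.5280+0.3850) + (1/10)(0.6800+0.5280) + (1/10)(0.8370+0.6800) + (1/10)(1.0000+0.8370)
  = 0.0038 + 0.0128 + 0.0236 + 0.0362 + 0.0508 + 0.0677 + 0.0913 + 0.1208 + 0.1517 + 0.1837 = 0.7424
G = 1 − 0.7424 = 0.2576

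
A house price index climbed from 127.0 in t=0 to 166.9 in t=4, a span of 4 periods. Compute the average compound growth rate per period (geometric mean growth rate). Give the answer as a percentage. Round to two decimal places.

7.07%

Growth factor = (166.9/127.0)^(1/4) = (1.314173)^(1/4) = 1.070689
Growth rate = 1.070689 − 1 = 0.070689 = 7.0689%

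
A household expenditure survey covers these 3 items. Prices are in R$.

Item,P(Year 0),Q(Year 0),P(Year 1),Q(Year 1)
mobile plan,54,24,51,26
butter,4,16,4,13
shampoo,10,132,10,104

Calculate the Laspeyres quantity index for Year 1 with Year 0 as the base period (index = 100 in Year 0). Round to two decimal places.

Laspeyres quantity index uses base-period prices as weights.
ΣP(Year 0)·Q(Year 1) = 54×26 + 4×13 + 10×104 = 1404 + 52 + 1040 = 2496
ΣP(Year 0)·Q(Year 0) = 54×24 + 4×16 + 10×132 = 1296 + 64 + 1320 = 2680
Index = 2496 / 2680 × 100 = 93.1343

93.13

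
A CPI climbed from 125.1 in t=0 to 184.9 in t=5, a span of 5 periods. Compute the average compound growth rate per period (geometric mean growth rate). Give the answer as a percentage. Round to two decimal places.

8.13%

Growth factor = (184.9/125.1)^(1/5) = (1.478018)^(1/5) = 1.081274
Growth rate = 1.081274 − 1 = 0.081274 = 8.1274%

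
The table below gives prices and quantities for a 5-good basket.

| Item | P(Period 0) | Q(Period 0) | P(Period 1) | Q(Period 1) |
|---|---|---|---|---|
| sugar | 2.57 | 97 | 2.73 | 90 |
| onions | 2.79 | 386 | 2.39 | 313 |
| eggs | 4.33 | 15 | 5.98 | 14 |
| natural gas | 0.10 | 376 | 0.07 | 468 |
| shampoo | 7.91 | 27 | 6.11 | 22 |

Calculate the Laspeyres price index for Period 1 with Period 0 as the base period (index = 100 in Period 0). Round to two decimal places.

89.40

Laspeyres price index uses base-period quantities as weights.
ΣP(Period 1)·Q(Period 0) = 2.73×97 + 2.39×386 + 5.98×15 + 0.07×376 + 6.11×27 = 264.81 + 922.54 + 89.7 + 26.32 + 164.97 = 1468.34
ΣP(Period 0)·Q(Period 0) = 2.57×97 + 2.79×386 + 4.33×15 + 0.10×376 + 7.91×27 = 249.29 + 1076.94 + 64.95 + 37.6 + 213.57 = 1642.35
Index = 1468.34 / 1642.35 × 100 = 89.4048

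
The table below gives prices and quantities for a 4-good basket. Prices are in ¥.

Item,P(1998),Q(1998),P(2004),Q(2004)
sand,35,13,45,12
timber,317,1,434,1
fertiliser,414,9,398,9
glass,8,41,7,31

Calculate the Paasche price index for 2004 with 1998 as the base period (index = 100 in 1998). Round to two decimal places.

101.32

Paasche price index uses current-period quantities as weights.
ΣP(2004)·Q(2004) = 45×12 + 434×1 + 398×9 + 7×31 = 540 + 434 + 3582 + 217 = 4773
ΣP(1998)·Q(2004) = 35×12 + 317×1 + 414×9 + 8×31 = 420 + 317 + 3726 + 248 = 4711
Index = 4773 / 4711 × 100 = 101.3161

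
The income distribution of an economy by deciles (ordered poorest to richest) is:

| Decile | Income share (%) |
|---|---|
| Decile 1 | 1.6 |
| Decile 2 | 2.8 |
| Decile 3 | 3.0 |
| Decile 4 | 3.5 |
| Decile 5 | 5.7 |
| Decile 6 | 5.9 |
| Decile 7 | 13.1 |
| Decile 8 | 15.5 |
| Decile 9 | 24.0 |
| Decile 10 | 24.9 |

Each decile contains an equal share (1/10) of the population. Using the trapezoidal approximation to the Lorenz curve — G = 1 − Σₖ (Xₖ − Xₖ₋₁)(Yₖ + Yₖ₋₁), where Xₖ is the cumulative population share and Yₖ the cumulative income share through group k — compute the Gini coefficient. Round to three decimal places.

Cumulative income shares Yₖ: 0.0160, 0.0440, 0.0740, 0.1090, 0.1660, 0.2250, 0.3560, 0.5110, 0.7510, 1.0000
Σ (Xₖ−Xₖ₋₁)(Yₖ+Yₖ₋₁) = (1/10)(0.0160+0.0000) + (1/10)(0.0440+0.0160) + (1/10)(0.0740+0.0440) + (1/10)(0.1090+0.0740) + (1/10)(0.1660+0.1090) + (1/10)(0.2250+0.1660) + (1/10)(0.3560+0.2250) + (1/10)(0.5110+0.3560) + (1/10)(0.7510+0.5110) + (1/10)(1.0000+0.7510)
  = 0.0016 + 0.0060 + 0.0118 + 0.0183 + 0.0275 + 0.0391 + 0.0581 + 0.0867 + 0.1262 + 0.1751 = 0.5504
G = 1 − 0.5504 = 0.4496

0.450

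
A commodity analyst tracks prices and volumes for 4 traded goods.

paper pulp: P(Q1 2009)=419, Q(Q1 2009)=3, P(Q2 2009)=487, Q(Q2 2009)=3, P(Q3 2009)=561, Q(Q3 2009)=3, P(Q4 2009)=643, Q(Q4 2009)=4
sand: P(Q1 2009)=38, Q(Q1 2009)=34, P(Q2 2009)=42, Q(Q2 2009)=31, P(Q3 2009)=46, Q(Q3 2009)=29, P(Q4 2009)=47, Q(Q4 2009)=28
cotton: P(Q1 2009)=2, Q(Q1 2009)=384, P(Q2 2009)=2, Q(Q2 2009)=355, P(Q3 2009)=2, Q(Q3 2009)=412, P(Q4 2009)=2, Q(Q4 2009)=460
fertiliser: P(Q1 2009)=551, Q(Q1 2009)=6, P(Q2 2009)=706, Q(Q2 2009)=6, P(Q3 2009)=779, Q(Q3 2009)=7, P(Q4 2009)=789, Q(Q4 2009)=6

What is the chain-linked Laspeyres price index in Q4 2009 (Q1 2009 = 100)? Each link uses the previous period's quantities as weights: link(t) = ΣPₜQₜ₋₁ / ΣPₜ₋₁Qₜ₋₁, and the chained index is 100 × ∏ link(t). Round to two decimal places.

136.17

Link Q1 2009→Q2 2009:
ΣP(Q2 2009)Q(Q1 2009) = 487×3 + 42×34 + 2×384 + 706×6 = 1461 + 1428 + 768 + 4236 = 7893
ΣP(Q1 2009)Q(Q1 2009) = 419×3 + 38×34 + 2×384 + 551×6 = 1257 + 1292 + 768 + 3306 = 6623
link = 7893/6623 = 1.191756
Link Q2 2009→Q3 2009:
ΣP(Q3 2009)Q(Q2 2009) = 561×3 + 46×31 + 2×355 + 779×6 = 1683 + 1426 + 710 + 4674 = 8493
ΣP(Q2 2009)Q(Q2 2009) = 487×3 + 42×31 + 2×355 + 706×6 = 1461 + 1302 + 710 + 4236 = 7709
link = 8493/7709 = 1.101699
Link Q3 2009→Q4 2009:
ΣP(Q4 2009)Q(Q3 2009) = 643×3 + 47×29 + 2×412 + 789×7 = 1929 + 1363 + 824 + 5523 = 9639
ΣP(Q3 2009)Q(Q3 2009) = 561×3 + 46×29 + 2×412 + 779×7 = 1683 + 1334 + 824 + 5453 = 9294
link = 9639/9294 = 1.037121
Chained index = 100 × 1.191756 × 1.101699 × 1.037121 = 136.1695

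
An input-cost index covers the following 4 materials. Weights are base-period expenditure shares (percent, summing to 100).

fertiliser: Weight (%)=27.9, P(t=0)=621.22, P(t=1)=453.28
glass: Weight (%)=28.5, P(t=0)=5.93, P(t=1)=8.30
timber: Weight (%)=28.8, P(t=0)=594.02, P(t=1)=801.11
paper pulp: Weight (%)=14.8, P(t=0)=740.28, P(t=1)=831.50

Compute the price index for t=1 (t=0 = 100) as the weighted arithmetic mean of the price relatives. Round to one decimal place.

fertiliser: 27.9 × (453.28/621.22) = 27.9 × 0.729661 = 20.3575
glass: 28.5 × (8.30/5.93) = 28.5 × 1.399663 = 39.8904
timber: 28.8 × (801.11/594.02) = 28.8 × 1.348625 = 38.8404
paper pulp: 14.8 × (831.50/740.28) = 14.8 × 1.123224 = 16.6237
Index = Σ wᵢ·(p₁ᵢ/p₀ᵢ) = 20.3575 + 39.8904 + 38.8404 + 16.6237 = 115.7120

115.7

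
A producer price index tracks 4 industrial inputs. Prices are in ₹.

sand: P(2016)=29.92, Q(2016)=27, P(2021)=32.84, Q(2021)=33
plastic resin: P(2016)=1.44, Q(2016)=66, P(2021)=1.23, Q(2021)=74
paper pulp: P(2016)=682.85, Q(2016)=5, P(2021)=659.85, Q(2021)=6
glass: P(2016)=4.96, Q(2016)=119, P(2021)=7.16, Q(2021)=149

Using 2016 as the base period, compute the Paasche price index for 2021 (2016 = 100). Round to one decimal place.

104.6

Paasche price index uses current-period quantities as weights.
ΣP(2021)·Q(2021) = 32.84×33 + 1.23×74 + 659.85×6 + 7.16×149 = 1083.72 + 91.02 + 3959.1 + 1066.84 = 6200.68
ΣP(2016)·Q(2021) = 29.92×33 + 1.44×74 + 682.85×6 + 4.96×149 = 987.36 + 106.56 + 4097.1 + 739.04 = 5930.06
Index = 6200.68 / 5930.06 × 100 = 104.5635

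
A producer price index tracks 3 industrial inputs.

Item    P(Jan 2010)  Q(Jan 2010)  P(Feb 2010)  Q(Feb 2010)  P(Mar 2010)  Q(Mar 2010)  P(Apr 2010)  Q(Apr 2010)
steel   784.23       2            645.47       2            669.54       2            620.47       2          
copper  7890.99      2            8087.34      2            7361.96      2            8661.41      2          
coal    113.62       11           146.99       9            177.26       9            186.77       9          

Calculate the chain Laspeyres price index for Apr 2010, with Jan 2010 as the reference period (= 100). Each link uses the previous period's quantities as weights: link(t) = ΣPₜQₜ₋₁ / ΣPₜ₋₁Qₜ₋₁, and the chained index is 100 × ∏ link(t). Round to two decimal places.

Link Jan 2010→Feb 2010:
ΣP(Feb 2010)Q(Jan 2010) = 645.47×2 + 8087.34×2 + 146.99×11 = 1290.94 + 16174.68 + 1616.89 = 19082.51
ΣP(Jan 2010)Q(Jan 2010) = 784.23×2 + 7890.99×2 + 113.62×11 = 1568.46 + 15781.98 + 1249.82 = 18600.26
link = 19082.51/18600.26 = 1.025927
Link Feb 2010→Mar 2010:
ΣP(Mar 2010)Q(Feb 2010) = 669.54×2 + 7361.96×2 + 177.26×9 = 1339.08 + 14723.92 + 1595.34 = 17658.34
ΣP(Feb 2010)Q(Feb 2010) = 645.47×2 + 8087.34×2 + 146.99×9 = 1290.94 + 16174.68 + 1322.91 = 18788.53
link = 17658.34/18788.53 = 0.939847
Link Mar 2010→Apr 2010:
ΣP(Apr 2010)Q(Mar 2010) = 620.47×2 + 8661.41×2 + 186.77×9 = 1240.94 + 17322.82 + 1680.93 = 20244.69
ΣP(Mar 2010)Q(Mar 2010) = 669.54×2 + 7361.96×2 + 177.26×9 = 1339.08 + 14723.92 + 1595.34 = 17658.34
link = 20244.69/17658.34 = 1.146466
Chained index = 100 × 1.025927 × 0.939847 × 1.146466 = 110.5439

110.54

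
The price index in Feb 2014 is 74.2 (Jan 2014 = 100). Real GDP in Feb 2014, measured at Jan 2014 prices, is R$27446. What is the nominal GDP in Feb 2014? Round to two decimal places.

Nominal = Real × (Index/100) = 27446 × (74.2/100)
        = 27446 × 0.742 = 20364.9320

20364.93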